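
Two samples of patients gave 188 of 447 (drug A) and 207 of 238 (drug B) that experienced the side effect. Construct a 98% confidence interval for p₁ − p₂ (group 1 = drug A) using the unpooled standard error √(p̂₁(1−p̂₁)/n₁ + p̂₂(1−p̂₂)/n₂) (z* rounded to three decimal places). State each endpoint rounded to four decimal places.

p̂₁ = 188/447 = 0.42058, p̂₂ = 207/238 = 0.86975; p̂₁ − p̂₂ = -0.44917.
Unpooled SE = √(p̂₁(1−p̂₁)/n₁ + p̂₂(1−p̂₂)/n₂) = √(0.000545174 + 0.000475994) = 0.031956.
The 98% critical value is z* = 2.326. Margin = 2.326·0.031956 = 0.07433.
So the interval runs from -0.5235 to -0.3748.

(-0.5235, -0.3748)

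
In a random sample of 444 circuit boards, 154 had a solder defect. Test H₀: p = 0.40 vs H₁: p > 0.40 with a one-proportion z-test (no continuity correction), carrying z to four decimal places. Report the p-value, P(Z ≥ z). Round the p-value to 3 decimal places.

p-value = 0.989

With x = 154 successes in n = 444, p̂ = 0.34685.
SE₀ = √(0.40·0.60/444) = 0.023250.
Test statistic (full precision, shown to 4 dp): z = (154/444 − 0.40)/SE₀ ≈ -2.2862.
p-value = P(Z ≥ z) with z = -2.2862 → 0.989.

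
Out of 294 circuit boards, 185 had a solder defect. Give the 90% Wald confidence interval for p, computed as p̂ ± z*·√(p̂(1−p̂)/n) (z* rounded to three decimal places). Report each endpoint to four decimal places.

(0.5829, 0.6756)

Sample proportion p̂ = 185/294 = 0.62925.
SE = √(p̂(1−p̂)/n) = √(0.233294/294) = 0.028169.
For 90% confidence, z* = 1.645.
Margin = 1.645·0.028169 = 0.04634.
CI: 0.62925 ± 0.04634 = (0.5829, 0.6756).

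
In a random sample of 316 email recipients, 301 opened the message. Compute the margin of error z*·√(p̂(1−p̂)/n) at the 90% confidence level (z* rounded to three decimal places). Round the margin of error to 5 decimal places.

With x = 301 successes in n = 316, p̂ = 0.95253.
SE(p̂) = √(0.95253·0.04747/316) = 0.011962.
z* = 1.645 at the 90% level.
ME = 1.645·0.011962 = 0.01968.

ME = 0.01968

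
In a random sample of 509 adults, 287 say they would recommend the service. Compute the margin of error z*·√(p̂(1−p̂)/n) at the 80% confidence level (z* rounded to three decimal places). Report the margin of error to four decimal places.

The sample proportion is 287/509 = 0.56385.
SE = √(p̂(1−p̂)/n) = √(0.245923/509) = 0.021981.
The 80% critical value is z* = 1.282.
So ME = 0.0282.

ME = 0.0282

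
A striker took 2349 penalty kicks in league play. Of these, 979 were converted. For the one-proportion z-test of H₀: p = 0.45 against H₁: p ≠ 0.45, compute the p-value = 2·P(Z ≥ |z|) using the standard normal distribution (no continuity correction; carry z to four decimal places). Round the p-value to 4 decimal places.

The sample proportion is 979/2349 = 0.41677.
Under H₀, SE = √(p₀(1−p₀)/n) = √(0.45·0.55/2349) = √0.000105364 = 0.010265.
Test statistic (full precision, shown to 4 dp): z = (979/2349 − 0.45)/SE₀ ≈ -3.2370.
p-value = 2·P(Z ≥ |z|) with z = -3.2370 → 0.0012.

p-value = 0.0012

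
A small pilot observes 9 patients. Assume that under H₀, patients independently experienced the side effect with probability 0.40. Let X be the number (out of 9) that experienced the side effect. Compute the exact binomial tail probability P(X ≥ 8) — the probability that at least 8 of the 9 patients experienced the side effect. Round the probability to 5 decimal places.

P = 0.00380

X ~ Binomial(n=9, p=0.40).
P(X ≥ 8) = C(9,8)·0.40^8·0.60^1 + C(9,9)·0.40^9·0.60^0.
= 0.003539 + 0.000262 = 0.00380.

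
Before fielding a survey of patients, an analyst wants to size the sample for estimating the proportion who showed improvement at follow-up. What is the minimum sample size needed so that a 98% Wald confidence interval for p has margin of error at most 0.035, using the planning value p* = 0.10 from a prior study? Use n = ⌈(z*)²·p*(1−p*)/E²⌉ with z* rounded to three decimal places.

n = 398

For 98% confidence, z* = 2.326.
p*(1−p*) = 0.10·0.90 = 0.0900.
(z*)²·p*(1−p*)/E² = 5.410276·0.0900/0.001225 = 397.490.
⌈397.490⌉ = 398.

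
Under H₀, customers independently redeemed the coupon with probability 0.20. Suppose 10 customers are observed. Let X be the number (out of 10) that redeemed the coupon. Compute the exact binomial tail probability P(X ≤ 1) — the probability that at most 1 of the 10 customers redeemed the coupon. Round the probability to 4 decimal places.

X is binomial with n = 10 and p = 0.20.
P(X ≤ 1) = C(10,0)·0.20^0·0.80^10 + C(10,1)·0.20^1·0.80^9.
= 0.107374 + 0.268435 = 0.3758.

P = 0.3758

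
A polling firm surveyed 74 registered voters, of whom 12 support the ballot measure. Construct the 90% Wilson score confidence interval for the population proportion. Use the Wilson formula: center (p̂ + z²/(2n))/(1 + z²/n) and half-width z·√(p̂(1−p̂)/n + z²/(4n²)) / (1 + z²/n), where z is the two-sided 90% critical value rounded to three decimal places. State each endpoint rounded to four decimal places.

(0.1038, 0.2443)

Here p̂ = 12/74 = 0.16216 and z = 1.645 (z² = 2.706025).
1 + z²/n = 1.036568.
Adjusted center: (0.16216 + z²/(2n))/1.036568 = 0.17408.
Radicand: p̂(1−p̂)/n + z²/(4n²) = 0.001836022 + 0.000123540 = 0.001959562.
Half-width = z·√(radicand)/denom = 1.645·0.044267/1.036568 = 0.07025.
So the interval runs from 0.1038 to 0.2443.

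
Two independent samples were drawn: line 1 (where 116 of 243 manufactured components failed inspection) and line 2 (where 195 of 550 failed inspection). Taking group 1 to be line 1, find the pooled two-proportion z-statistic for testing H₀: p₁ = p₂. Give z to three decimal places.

z = 3.266

p̂₁ = 116/243 = 0.47737, p̂₂ = 195/550 = 0.35455.
Pooled p̂ = (116+195)/(243+550) = 311/793 = 0.39218.
SE = √[p̂(1−p̂)(1/n₁+1/n₂)] = √[0.39218·0.60782·(1/243+1/550)] ≈ 0.037608.
z = 0.12282/0.037608 = 3.266.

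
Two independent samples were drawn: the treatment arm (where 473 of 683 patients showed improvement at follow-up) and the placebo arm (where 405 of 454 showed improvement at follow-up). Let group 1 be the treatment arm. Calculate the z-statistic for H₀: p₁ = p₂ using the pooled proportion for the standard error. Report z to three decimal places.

z = -7.857

p̂₁ = 473/683 = 0.69253, p̂₂ = 405/454 = 0.89207.
Pooling: p̂ = 878/1137 = 0.77221.
Pooled SE = √[0.1759030·0.00366677] ≈ 0.025397.
z = -0.19954/0.025397 = -7.857.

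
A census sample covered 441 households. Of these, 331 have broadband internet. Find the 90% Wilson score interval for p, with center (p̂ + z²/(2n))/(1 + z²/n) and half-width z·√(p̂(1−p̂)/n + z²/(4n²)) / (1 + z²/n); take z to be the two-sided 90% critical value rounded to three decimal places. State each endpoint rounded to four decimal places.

p̂ = 331/441 = 0.75057; z = 1.645, so z² = 2.706025.
Denominator 1 + z²/n = 1 + 2.706025/441 = 1.006136.
Center = (0.75057 + 0.003068)/1.006136 = 0.74904.
Radicand: p̂(1−p̂)/n + z²/(4n²) = 0.000424527 + 0.000003479 = 0.000428006.
Half-width = 1.645·√0.000428006/1.006136 = 0.03382.
CI: 0.74904 ± 0.03382 = (0.7152, 0.7829).

(0.7152, 0.7829)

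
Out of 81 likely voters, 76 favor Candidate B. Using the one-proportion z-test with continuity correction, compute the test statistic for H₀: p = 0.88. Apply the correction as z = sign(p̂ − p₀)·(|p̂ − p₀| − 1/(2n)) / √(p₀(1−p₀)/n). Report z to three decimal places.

The sample proportion is 76/81 = 0.93827. p̂ − p₀ = 0.058272.
1/(2n) = 0.006173.
Corrected numerator: |0.058272| − 0.006173 = 0.052099.
Null standard error: √(0.88·0.12/81) = √0.001303704 = 0.036107.
z = +0.052099/0.036107 = 1.443.

z = 1.443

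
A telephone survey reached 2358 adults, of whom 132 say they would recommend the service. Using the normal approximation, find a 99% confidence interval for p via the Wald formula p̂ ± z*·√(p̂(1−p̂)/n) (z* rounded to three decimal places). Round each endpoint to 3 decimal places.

Sample proportion p̂ = 132/2358 = 0.05598.
SE(p̂) = √(0.05598·0.94402/2358) = 0.004734.
For 99% confidence, z* = 2.576.
Margin of error: 2.576 × 0.004734 = 0.01219.
Interval: 0.05598 ± 0.01219 → (0.044, 0.068).

(0.044, 0.068)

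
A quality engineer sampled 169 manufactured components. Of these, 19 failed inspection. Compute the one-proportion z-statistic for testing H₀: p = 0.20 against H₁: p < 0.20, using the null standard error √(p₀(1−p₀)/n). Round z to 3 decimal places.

z = -2.846

Sample proportion p̂ = 19/169 = 0.11243.
Null standard error: √(0.20·0.80/169) = √0.000946746 = 0.030769.
z = (0.11243 − 0.20)/0.030769 = -0.08757/0.030769 = -2.846.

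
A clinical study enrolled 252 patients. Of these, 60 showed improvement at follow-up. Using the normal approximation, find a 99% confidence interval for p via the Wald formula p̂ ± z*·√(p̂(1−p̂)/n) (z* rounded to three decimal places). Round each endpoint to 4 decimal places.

The sample proportion is 60/252 = 0.23810.
SE(p̂) = √(0.23810·0.76190/252) = 0.026830.
For 99% confidence, z* = 2.576.
Margin of error: 2.576 × 0.026830 = 0.06911.
CI: 0.23810 ± 0.06911 = (0.1690, 0.3072).

(0.1690, 0.3072)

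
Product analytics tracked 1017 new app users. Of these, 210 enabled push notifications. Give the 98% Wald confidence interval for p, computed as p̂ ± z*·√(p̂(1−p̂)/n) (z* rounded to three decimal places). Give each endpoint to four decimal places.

The sample proportion is 210/1017 = 0.20649.
Standard error of p̂: √(0.163852/1017) = √0.000161113 = 0.012693.
For 98% confidence, z* = 2.326.
Margin = 2.326·0.012693 = 0.02952.
So the interval runs from 0.1770 to 0.2360.

(0.1770, 0.2360)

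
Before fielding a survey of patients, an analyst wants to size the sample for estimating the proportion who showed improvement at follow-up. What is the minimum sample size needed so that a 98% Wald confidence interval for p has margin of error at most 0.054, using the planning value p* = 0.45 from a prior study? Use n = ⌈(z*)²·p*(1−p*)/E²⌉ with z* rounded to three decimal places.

The 98% critical value is z* = 2.326.
p*(1−p*) = 0.45·0.55 = 0.2475.
(z*)²·p*(1−p*)/E² = 5.410276·0.2475/0.002916 = 459.206.
⌈459.206⌉ = 460.

n = 460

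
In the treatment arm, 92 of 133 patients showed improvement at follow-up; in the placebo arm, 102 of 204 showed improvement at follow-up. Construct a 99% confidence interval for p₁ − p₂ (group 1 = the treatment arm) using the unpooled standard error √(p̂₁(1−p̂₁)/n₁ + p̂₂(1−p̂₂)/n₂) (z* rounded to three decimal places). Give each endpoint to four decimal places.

p̂₁ = 92/133 = 0.69173, p̂₂ = 102/204 = 0.50000; p̂₁ − p̂₂ = 0.19173.
Unpooled SE = √(p̂₁(1−p̂₁)/n₁ + p̂₂(1−p̂₂)/n₂) = √(0.001603307 + 0.001225490) = 0.053186.
z* = 2.576 at the 99% level. Margin of error = 0.13701.
Interval: 0.19173 ± 0.13701 → (0.0547, 0.3287).

(0.0547, 0.3287)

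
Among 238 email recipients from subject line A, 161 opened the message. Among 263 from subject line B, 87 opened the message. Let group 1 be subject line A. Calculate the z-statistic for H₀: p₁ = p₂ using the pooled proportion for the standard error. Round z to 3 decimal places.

p̂₁ = 161/238 = 0.67647, p̂₂ = 87/263 = 0.33080.
Pooling: p̂ = 248/501 = 0.49501.
SE = √[p̂(1−p̂)(1/n₁+1/n₂)] = √[0.49501·0.50499·(1/238+1/263)] ≈ 0.044730.
z = (p̂₁ − p̂₂)/SE = (0.67647 − 0.33080)/0.044730 = 0.34567/0.044730 = 7.728.

z = 7.728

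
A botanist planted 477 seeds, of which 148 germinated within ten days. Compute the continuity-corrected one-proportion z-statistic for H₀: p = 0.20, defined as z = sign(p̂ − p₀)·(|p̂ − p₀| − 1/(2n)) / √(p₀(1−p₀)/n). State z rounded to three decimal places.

z = 5.964

Sample proportion p̂ = 148/477 = 0.31027. p̂ − p₀ = 0.110273.
1/(2n) = 0.001048.
Corrected numerator: |0.110273| − 0.001048 = 0.109225.
SE₀ = √(0.20·0.80/477) = 0.018315.
z = (+)0.109225/0.018315 = 5.964.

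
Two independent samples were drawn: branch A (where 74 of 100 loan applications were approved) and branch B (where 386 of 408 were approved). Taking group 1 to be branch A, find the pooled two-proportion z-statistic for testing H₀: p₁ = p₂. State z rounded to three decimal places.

z = -6.314

Sample proportions: p̂₁ = 74/100 = 0.74000 and p̂₂ = 386/408 = 0.94608.
Pooled p̂ = (74+386)/(100+408) = 460/508 = 0.90551.
SE = √[p̂(1−p̂)(1/n₁+1/n₂)] = √[0.90551·0.09449·(1/100+1/408)] ≈ 0.032639.
z = -0.20608/0.032639 = -6.314.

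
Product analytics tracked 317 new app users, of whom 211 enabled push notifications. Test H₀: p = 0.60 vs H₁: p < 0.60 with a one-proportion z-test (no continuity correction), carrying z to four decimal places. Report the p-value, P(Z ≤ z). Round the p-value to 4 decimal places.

p-value = 0.9915

Sample proportion p̂ = 211/317 = 0.66562.
SE₀ = √(0.60·0.40/317) = 0.027515.
Test statistic (full precision, shown to 4 dp): z = (211/317 − 0.60)/SE₀ ≈ 2.3847.
p-value = P(Z ≤ z) with z = 2.3847 → 0.9915.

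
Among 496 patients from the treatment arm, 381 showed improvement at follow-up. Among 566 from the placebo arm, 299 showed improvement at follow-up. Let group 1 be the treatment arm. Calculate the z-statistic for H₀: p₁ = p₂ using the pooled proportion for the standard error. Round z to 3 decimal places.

p̂₁ = 381/496 = 0.76815, p̂₂ = 299/566 = 0.52827.
Pooling: p̂ = 680/1062 = 0.64030.
Pooled SE = √[0.2303155·0.00378291] ≈ 0.029517.
z = (p̂₁ − p̂₂)/SE = (0.76815 − 0.52827)/0.029517 = 0.23988/0.029517 = 8.127.

z = 8.127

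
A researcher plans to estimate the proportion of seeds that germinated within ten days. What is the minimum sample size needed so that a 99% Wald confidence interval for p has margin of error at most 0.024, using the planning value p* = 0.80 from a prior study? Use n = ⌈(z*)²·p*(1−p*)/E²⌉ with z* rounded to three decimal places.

n = 1844

For 99% confidence, z* = 2.576.
p*(1−p*) = 0.1600.
(z*)²·p*(1−p*)/E² = 6.635776·0.1600/0.000576 = 1843.271.
Rounding up, n = 1844.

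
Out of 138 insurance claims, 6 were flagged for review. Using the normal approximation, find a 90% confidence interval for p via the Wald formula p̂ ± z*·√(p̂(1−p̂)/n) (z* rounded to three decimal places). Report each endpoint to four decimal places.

(0.0149, 0.0720)

With x = 6 successes in n = 138, p̂ = 0.04348.
SE(p̂) = √(0.04348·0.95652/138) = 0.017360.
For 90% confidence, z* = 1.645.
Margin of error: 1.645 × 0.017360 = 0.02856.
So the interval runs from 0.0149 to 0.0720.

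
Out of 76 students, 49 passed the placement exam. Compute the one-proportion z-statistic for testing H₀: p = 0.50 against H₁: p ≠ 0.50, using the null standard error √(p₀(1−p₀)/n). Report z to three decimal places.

z = 2.524

Sample proportion p̂ = 49/76 = 0.64474.
Under H₀, SE = √(p₀(1−p₀)/n) = √(0.50·0.50/76) = √0.003289474 = 0.057354.
Test statistic: z = 0.14474/0.057354 = 2.524.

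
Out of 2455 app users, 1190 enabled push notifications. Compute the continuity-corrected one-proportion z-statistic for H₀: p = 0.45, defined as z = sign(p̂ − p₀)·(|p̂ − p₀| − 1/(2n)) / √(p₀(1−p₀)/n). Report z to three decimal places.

The sample proportion is 1190/2455 = 0.48473. p̂ − p₀ = 0.034725.
1/(2n) = 0.000204.
Corrected numerator: |0.034725| − 0.000204 = 0.034521.
Null standard error: √(0.45·0.55/2455) = √0.000100815 = 0.010041.
z = +0.034521/0.010041 = 3.438.

z = 3.438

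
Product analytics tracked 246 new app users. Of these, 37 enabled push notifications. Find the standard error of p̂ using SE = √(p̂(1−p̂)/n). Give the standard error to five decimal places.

SE = 0.02279

The sample proportion is 37/246 = 0.15041.
p̂(1−p̂) = 0.15041·0.84959 = 0.127787.
SE = √(0.127787/246) = 0.02279.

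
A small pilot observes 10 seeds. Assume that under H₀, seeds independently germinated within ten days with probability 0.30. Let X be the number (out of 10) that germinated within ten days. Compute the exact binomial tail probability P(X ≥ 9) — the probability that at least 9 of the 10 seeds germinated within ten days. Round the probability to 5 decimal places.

X is binomial with n = 10 and p = 0.30.
P(X ≥ 9) = C(10,9)·0.30^9·0.70^1 + C(10,10)·0.30^10·0.70^0.
= 0.000138 + 0.000006 = 0.00014.

P = 0.00014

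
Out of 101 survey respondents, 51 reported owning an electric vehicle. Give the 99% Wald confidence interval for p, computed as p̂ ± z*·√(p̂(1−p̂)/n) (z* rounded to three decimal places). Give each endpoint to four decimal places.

(0.3768, 0.6331)

With x = 51 successes in n = 101, p̂ = 0.50495.
Standard error of p̂: √(0.249975/101) = √0.002475005 = 0.049749.
z* = 2.576 at the 99% level.
Margin = 2.576·0.049749 = 0.12815.
Interval: 0.50495 ± 0.12815 → (0.3768, 0.6331).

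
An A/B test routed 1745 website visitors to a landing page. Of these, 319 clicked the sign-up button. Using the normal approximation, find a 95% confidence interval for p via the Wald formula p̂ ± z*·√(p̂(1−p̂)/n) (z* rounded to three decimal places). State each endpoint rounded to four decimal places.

(0.1647, 0.2009)

Sample proportion p̂ = 319/1745 = 0.18281.
Standard error of p̂: √(0.149389/1745) = √0.000085610 = 0.009253.
For 95% confidence, z* = 1.960.
Margin = 1.960·0.009253 = 0.01814.
CI: 0.18281 ± 0.01814 = (0.1647, 0.2009).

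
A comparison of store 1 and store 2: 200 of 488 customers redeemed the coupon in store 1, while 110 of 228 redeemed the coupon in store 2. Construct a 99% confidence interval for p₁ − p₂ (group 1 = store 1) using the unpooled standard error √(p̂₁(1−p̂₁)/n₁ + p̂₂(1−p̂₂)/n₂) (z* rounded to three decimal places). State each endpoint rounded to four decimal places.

p̂₁ = 200/488 = 0.40984, p̂₂ = 110/228 = 0.48246; p̂₁ − p̂₂ = -0.07262.
SE = √(0.000495636 + 0.001095141) = √0.001590777 = 0.039885.
The 99% critical value is z* = 2.576. Margin of error = 0.10274.
So the interval runs from -0.1754 to 0.0301.

(-0.1754, 0.0301)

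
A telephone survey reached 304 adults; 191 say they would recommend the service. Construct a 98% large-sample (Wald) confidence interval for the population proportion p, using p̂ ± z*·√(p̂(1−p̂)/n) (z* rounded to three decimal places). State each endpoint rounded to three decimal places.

Sample proportion p̂ = 191/304 = 0.62829.
SE(p̂) = √(0.62829·0.37171/304) = 0.027717.
For 98% confidence, z* = 2.326.
Margin of error: 2.326 × 0.027717 = 0.06447.
CI: 0.62829 ± 0.06447 = (0.564, 0.693).

(0.564, 0.693)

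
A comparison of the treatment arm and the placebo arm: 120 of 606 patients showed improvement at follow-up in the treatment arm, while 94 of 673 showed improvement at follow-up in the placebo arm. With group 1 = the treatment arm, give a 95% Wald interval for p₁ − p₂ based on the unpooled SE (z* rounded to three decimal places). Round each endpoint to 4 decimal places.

p̂₁ = 120/606 = 0.19802, p̂₂ = 94/673 = 0.13967; p̂₁ − p̂₂ = 0.05835.
Unpooled SE = √(p̂₁(1−p̂₁)/n₁ + p̂₂(1−p̂₂)/n₂) = √(0.000262059 + 0.000178551) = 0.020991.
For 95% confidence, z* = 1.960. Margin of error = 0.04114.
Interval: 0.05835 ± 0.04114 → (0.0172, 0.0995).

(0.0172, 0.0995)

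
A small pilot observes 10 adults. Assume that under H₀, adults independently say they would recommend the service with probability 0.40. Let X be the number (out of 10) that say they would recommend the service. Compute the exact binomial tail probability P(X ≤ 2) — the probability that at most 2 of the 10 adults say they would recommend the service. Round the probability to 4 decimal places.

P = 0.1673

X is binomial with n = 10 and p = 0.40.
P(X ≤ 2) = C(10,0)·0.40^0·0.60^10 + C(10,1)·0.40^1·0.60^9 + C(10,2)·0.40^2·0.60^8.
= 0.006047 + 0.040311 + 0.120932 = 0.1673.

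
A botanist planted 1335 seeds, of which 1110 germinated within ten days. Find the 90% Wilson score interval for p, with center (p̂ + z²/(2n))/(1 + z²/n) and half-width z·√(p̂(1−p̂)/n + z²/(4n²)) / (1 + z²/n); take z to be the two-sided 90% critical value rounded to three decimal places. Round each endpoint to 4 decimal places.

(0.8139, 0.8476)

Here p̂ = 1110/1335 = 0.83146 and z = 1.645 (z² = 2.706025).
1 + z²/n = 1.002027.
Adjusted center: (0.83146 + z²/(2n))/1.002027 = 0.83079.
Radicand: p̂(1−p̂)/n + z²/(4n²) = 0.000104969 + 0.000000380 = 0.000105349.
Half-width = z·√(radicand)/denom = 1.645·0.010264/1.002027 = 0.01685.
So the interval runs from 0.8139 to 0.8476.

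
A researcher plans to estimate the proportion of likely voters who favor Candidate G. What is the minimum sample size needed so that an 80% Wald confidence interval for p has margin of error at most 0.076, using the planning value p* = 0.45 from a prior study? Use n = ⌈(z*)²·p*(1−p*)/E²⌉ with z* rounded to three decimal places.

n = 71

For 80% confidence, z* = 1.282.
p*(1−p*) = 0.2475.
(z*)²·p*(1−p*)/E² = 1.643524·0.2475/0.005776 = 70.425.
Rounding up, n = 71.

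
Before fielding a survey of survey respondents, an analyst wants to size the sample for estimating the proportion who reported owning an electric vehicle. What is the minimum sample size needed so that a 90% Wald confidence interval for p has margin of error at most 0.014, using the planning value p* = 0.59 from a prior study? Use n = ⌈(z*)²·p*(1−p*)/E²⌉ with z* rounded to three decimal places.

z* = 1.645 at the 90% level.
p*(1−p*) = 0.59·0.41 = 0.2419.
(z*)²·p*(1−p*)/E² = 2.706025·0.2419/0.000196 = 3339.732.
⌈3339.732⌉ = 3340.

n = 3340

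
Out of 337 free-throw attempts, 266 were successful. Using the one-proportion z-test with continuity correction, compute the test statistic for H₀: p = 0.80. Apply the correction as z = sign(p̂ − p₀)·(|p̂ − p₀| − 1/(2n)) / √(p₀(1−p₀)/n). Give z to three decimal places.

With x = 266 successes in n = 337, p̂ = 0.78932. p̂ − p₀ = -0.010682.
Continuity correction 1/(2n) = 1/674 = 0.001484.
Corrected numerator: |-0.010682| − 0.001484 = 0.009198.
Under H₀, SE = √(p₀(1−p₀)/n) = √(0.80·0.20/337) = √0.000474777 = 0.021789.
z = −0.009198/0.021789 = -0.422.

z = -0.422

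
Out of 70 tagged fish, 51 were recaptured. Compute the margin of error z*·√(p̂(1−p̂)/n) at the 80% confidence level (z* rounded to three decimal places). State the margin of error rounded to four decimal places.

The sample proportion is 51/70 = 0.72857.
Standard error of p̂: √(0.197755/70) = √0.002825073 = 0.053151.
z* = 1.282 at the 80% level.
ME = 1.282·0.053151 = 0.0681.

ME = 0.0681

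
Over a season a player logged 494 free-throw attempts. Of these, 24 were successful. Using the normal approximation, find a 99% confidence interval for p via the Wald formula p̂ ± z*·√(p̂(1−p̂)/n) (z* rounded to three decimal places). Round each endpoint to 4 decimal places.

(0.0237, 0.0735)

Sample proportion p̂ = 24/494 = 0.04858.
Standard error of p̂: √(0.046223/494) = √0.000093568 = 0.009673.
The 99% critical value is z* = 2.576.
Margin of error: 2.576 × 0.009673 = 0.02492.
So the interval runs from 0.0237 to 0.0735.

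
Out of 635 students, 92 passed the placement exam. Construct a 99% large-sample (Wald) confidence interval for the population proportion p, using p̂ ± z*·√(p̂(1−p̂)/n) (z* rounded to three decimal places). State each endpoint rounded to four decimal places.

(0.1089, 0.1809)

p̂ = 92/635 = 0.14488.
Standard error of p̂: √(0.123891/635) = √0.000195104 = 0.013968.
z* = 2.576 at the 99% level.
Margin of error: 2.576 × 0.013968 = 0.03598.
Interval: 0.14488 ± 0.03598 → (0.1089, 0.1809).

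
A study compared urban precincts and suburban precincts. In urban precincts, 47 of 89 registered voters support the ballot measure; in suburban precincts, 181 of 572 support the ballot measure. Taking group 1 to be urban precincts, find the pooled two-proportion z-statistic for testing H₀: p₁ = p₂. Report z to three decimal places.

p̂₁ = 47/89 = 0.52809, p̂₂ = 181/572 = 0.31643.
Pooling: p̂ = 228/661 = 0.34493.
Pooled SE = √[0.2259539·0.01298421] ≈ 0.054165.
z = (p̂₁ − p̂₂)/SE = (0.52809 − 0.31643)/0.054165 = 0.21166/0.054165 = 3.908.

z = 3.908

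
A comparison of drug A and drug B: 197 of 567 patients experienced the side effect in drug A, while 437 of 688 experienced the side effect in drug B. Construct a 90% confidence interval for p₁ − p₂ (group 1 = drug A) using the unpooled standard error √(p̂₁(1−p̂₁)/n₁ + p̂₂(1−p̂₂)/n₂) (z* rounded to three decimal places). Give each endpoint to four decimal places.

(-0.3324, -0.2431)

p̂₁ = 197/567 = 0.34744, p̂₂ = 437/688 = 0.63517; p̂₁ − p̂₂ = -0.28773.
SE = √(0.000399870 + 0.000336814) = √0.000736684 = 0.027142.
z* = 1.645 at the 90% level. Margin = 1.645·0.027142 = 0.04465.
Interval: -0.28773 ± 0.04465 → (-0.3324, -0.2431).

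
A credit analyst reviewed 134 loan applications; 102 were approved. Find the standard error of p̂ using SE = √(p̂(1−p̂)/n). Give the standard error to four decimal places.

SE = 0.0368

With x = 102 successes in n = 134, p̂ = 0.76119.
p̂(1−p̂) = 0.76119·0.23881 = 0.181780.
SE = √(0.181780/134) = 0.0368.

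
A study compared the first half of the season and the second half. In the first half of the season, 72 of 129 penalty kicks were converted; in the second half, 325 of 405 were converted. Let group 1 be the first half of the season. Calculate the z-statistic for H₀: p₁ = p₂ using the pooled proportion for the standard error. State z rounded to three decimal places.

Sample proportions: p̂₁ = 72/129 = 0.55814 and p̂₂ = 325/405 = 0.80247.
Pooled p̂ = (72+325)/(129+405) = 397/534 = 0.74345.
Pooled SE = √[0.1907342·0.01022107] ≈ 0.044153.
z = -0.24433/0.044153 = -5.534.

z = -5.534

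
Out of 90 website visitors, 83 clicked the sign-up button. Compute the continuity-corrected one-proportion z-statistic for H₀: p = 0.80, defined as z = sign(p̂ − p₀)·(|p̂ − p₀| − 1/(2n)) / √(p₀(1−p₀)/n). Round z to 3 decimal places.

With x = 83 successes in n = 90, p̂ = 0.92222. p̂ − p₀ = 0.122222.
1/(2n) = 0.005556.
Corrected numerator: |0.122222| − 0.005556 = 0.116666.
SE₀ = √(0.80·0.20/90) = 0.042164.
z = +0.116666/0.042164 = 2.767.

z = 2.767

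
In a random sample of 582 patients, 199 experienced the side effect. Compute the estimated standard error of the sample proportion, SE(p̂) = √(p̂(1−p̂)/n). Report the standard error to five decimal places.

The sample proportion is 199/582 = 0.34192.
p̂(1−p̂) = 0.225011.
Dividing by n and taking the root: √0.000386617 = 0.01966.

SE = 0.01966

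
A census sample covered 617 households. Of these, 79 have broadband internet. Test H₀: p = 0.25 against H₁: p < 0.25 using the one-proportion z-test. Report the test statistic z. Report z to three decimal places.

The sample proportion is 79/617 = 0.12804.
SE₀ = √(0.25·0.75/617) = 0.017432.
Test statistic: z = -0.12196/0.017432 = -6.996.

z = -6.996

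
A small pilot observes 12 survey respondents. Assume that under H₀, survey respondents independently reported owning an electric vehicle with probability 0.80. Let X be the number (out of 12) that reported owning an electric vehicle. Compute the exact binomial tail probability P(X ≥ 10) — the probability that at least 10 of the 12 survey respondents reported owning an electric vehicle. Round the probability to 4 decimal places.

P = 0.5583

X is binomial with n = 12 and p = 0.80.
P(X ≥ 10) = C(12,10)·0.80^10·0.20^2 + C(12,11)·0.80^11·0.20^1 + C(12,12)·0.80^12·0.20^0.
= 0.283468 + 0.206158 + 0.068719 = 0.5583.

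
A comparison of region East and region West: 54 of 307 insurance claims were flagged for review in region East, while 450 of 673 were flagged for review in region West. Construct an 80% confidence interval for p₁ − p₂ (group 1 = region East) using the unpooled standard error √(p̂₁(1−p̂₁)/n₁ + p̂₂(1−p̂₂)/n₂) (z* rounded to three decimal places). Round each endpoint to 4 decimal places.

(-0.5290, -0.4565)

p̂₁ = 54/307 = 0.17590, p̂₂ = 450/673 = 0.66865; p̂₁ − p̂₂ = -0.49275.
SE = √(0.000472171 + 0.000329209) = √0.000801380 = 0.028309.
The 80% critical value is z* = 1.282. Margin of error = 0.03629.
So the interval runs from -0.5290 to -0.4565.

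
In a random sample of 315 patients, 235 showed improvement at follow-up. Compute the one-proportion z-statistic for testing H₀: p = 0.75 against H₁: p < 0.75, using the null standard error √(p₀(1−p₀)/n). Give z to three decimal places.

z = -0.163

Sample proportion p̂ = 235/315 = 0.74603.
SE₀ = √(0.75·0.25/315) = 0.024398.
z = (p̂ − p₀)/SE = (0.74603 − 0.75)/0.024398 = -0.163.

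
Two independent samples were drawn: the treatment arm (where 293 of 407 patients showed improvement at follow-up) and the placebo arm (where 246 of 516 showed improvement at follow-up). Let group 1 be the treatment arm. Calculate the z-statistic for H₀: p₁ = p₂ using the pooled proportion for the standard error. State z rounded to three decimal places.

p̂₁ = 293/407 = 0.71990, p̂₂ = 246/516 = 0.47674.
Pooling: p̂ = 539/923 = 0.58397.
SE = √[p̂(1−p̂)(1/n₁+1/n₂)] = √[0.58397·0.41603·(1/407+1/516)] ≈ 0.032677.
z = 0.24316/0.032677 = 7.441.

z = 7.441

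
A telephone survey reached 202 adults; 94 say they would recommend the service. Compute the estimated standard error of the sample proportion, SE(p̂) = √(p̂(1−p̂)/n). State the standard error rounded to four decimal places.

SE = 0.0351

With x = 94 successes in n = 202, p̂ = 0.46535.
p̂(1−p̂) = 0.248799.
SE = √(0.248799/202) = 0.0351.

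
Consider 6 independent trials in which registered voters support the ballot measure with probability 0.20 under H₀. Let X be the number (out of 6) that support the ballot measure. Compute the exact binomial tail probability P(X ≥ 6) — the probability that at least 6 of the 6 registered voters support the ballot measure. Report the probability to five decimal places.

X is binomial with n = 6 and p = 0.20.
P(X ≥ 6) = C(6,6)·0.20^6·0.80^0.
= 0.000064 = 0.00006.

P = 0.00006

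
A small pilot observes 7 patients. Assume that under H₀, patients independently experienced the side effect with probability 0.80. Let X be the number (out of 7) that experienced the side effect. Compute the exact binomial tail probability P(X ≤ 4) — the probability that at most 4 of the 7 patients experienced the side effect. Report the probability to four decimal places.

X ~ Binomial(n=7, p=0.80).
P(X ≤ 4) = Σ_{j=0}^{4} C(7,j)·0.80^j·0.20^{7−j}.
= 0.000013 + 0.000358 + 0.004301 + 0.028672 + 0.114688 = 0.1480.

P = 0.1480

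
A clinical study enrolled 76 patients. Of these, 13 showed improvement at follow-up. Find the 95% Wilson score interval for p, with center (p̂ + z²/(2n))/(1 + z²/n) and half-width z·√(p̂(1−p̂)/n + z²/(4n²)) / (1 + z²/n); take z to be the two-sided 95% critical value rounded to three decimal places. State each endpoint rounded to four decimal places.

p̂ = 13/76 = 0.17105; z = 1.960, so z² = 3.841600.
1 + z²/n = 1.050547.
Adjusted center: (0.17105 + z²/(2n))/1.050547 = 0.18688.
Radicand: p̂(1−p̂)/n + z²/(4n²) = 0.001865706 + 0.000166274 = 0.002031980.
Half-width = 1.960·√0.002031980/1.050547 = 0.08410.
Interval: 0.18688 ± 0.08410 → (0.1028, 0.2710).

(0.1028, 0.2710)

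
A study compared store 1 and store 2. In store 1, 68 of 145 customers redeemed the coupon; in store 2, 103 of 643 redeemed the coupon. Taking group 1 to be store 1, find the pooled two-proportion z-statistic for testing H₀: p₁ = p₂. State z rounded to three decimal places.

p̂₁ = 68/145 = 0.46897, p̂₂ = 103/643 = 0.16019.
Pooled p̂ = (68+103)/(145+643) = 171/788 = 0.21701.
Pooled SE = √[0.1699139·0.00845176] ≈ 0.037896.
z = (p̂₁ − p̂₂)/SE = (0.46897 − 0.16019)/0.037896 = 0.30878/0.037896 = 8.148.

z = 8.148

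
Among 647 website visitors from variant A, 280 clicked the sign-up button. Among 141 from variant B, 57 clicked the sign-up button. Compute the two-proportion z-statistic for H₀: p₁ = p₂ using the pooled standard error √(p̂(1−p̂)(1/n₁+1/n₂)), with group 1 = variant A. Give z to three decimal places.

Sample proportions: p̂₁ = 280/647 = 0.43277 and p̂₂ = 57/141 = 0.40426.
Pooling: p̂ = 337/788 = 0.42766.
SE = √[p̂(1−p̂)(1/n₁+1/n₂)] = √[0.42766·0.57234·(1/647+1/141)] ≈ 0.045981.
z = 0.02851/0.045981 = 0.620.

z = 0.620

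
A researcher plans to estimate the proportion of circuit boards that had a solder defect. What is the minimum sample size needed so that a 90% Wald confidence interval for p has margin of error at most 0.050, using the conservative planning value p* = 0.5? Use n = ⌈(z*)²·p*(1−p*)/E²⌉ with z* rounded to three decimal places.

n = 271

z* = 1.645 at the 90% level.
p*(1−p*) = 0.50·0.50 = 0.2500.
Required n before rounding: 2.706025 × 0.2500 / 0.050² = 270.602.
⌈270.602⌉ = 271.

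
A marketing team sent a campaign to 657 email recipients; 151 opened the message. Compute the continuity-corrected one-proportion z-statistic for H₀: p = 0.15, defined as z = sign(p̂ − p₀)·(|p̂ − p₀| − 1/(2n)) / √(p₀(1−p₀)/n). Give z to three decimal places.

z = 5.676

The sample proportion is 151/657 = 0.22983. p̂ − p₀ = 0.079833.
Continuity correction 1/(2n) = 1/1314 = 0.000761.
Corrected numerator: |0.079833| − 0.000761 = 0.079072.
Under H₀, SE = √(p₀(1−p₀)/n) = √(0.15·0.85/657) = √0.000194064 = 0.013931.
z = +0.079072/0.013931 = 5.676.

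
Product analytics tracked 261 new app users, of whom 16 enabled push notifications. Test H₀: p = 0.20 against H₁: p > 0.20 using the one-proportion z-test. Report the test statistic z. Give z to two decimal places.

z = -5.60

The sample proportion is 16/261 = 0.06130.
Under H₀, SE = √(p₀(1−p₀)/n) = √(0.20·0.80/261) = √0.000613027 = 0.024759.
z = (p̂ − p₀)/SE = (0.06130 − 0.20)/0.024759 = -5.60.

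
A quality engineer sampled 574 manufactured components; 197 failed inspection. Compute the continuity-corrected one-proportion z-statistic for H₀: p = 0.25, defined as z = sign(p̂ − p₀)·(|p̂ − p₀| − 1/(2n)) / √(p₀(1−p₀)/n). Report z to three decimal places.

Sample proportion p̂ = 197/574 = 0.34321. p̂ − p₀ = 0.093206.
1/(2n) = 0.000871.
Corrected numerator: |0.093206| − 0.000871 = 0.092335.
Null standard error: √(0.25·0.75/574) = √0.000326655 = 0.018074.
z = (+)0.092335/0.018074 = 5.109.

z = 5.109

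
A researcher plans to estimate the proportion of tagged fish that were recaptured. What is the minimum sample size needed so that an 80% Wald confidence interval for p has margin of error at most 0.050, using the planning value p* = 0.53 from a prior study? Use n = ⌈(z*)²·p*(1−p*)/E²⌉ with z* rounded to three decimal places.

n = 164

For 80% confidence, z* = 1.282.
p*(1−p*) = 0.2491.
(z*)²·p*(1−p*)/E² = 1.643524·0.2491/0.002500 = 163.761.
Rounding up, n = 164.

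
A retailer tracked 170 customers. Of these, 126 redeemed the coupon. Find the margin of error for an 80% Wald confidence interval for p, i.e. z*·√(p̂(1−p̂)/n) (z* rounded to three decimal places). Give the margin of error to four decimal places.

ME = 0.0431

Sample proportion p̂ = 126/170 = 0.74118.
Standard error of p̂: √(0.191834/170) = √0.001128435 = 0.033592.
For 80% confidence, z* = 1.282.
So ME = 0.0431.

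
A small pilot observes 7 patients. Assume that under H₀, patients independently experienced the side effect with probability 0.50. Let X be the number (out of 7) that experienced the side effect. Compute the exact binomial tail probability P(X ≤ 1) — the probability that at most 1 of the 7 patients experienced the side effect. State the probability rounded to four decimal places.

P = 0.0625

X ~ Binomial(n=7, p=0.50).
P(X ≤ 1) = C(7,0)·0.50^0·0.50^7 + C(7,1)·0.50^1·0.50^6.
= 0.007812 + 0.054688 = 0.0625.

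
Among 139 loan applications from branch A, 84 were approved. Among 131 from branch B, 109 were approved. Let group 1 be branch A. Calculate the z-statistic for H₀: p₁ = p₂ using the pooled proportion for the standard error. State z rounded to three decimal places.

p̂₁ = 84/139 = 0.60432, p̂₂ = 109/131 = 0.83206.
Pooling: p̂ = 193/270 = 0.71481.
SE = √[p̂(1−p̂)(1/n₁+1/n₂)] = √[0.71481·0.28519·(1/139+1/131)] ≈ 0.054979.
z = (p̂₁ − p̂₂)/SE = (0.60432 − 0.83206)/0.054979 = -0.22774/0.054979 = -4.142.

z = -4.142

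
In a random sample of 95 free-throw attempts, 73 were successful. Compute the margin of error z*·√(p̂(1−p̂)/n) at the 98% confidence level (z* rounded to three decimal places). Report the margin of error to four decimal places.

The sample proportion is 73/95 = 0.76842.
Standard error of p̂: √(0.177950/95) = √0.001873159 = 0.043280.
z* = 2.326 at the 98% level.
ME = 2.326·0.043280 = 0.1007.

ME = 0.1007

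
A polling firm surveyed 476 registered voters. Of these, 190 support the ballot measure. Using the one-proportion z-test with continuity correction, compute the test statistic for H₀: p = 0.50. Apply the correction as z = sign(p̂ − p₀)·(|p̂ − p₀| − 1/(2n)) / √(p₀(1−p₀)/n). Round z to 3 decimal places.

z = -4.354

p̂ = 190/476 = 0.39916. p̂ − p₀ = -0.100840.
1/(2n) = 0.001050.
Corrected numerator: |-0.100840| − 0.001050 = 0.099790.
Null standard error: √(0.50·0.50/476) = √0.000525210 = 0.022917.
z = −0.099790/0.022917 = -4.354.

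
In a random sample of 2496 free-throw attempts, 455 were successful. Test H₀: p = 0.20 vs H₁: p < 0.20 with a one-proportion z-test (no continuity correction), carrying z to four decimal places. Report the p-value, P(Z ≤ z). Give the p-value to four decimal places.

p-value = 0.0135

The sample proportion is 455/2496 = 0.18229.
SE₀ = √(0.20·0.80/2496) = 0.008006.
z = (p̂ − p₀)/SE = (455/2496 − 0.20)/0.008006 ≈ -2.2118.
From the standard normal, P(Z ≤ z) = 0.0135.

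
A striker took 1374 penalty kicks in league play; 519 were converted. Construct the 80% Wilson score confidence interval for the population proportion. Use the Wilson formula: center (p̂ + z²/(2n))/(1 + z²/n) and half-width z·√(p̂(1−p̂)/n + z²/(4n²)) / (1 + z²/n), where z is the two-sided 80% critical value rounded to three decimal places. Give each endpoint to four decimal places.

(0.3611, 0.3946)

Here p̂ = 519/1374 = 0.37773 and z = 1.282 (z² = 1.643524).
1 + z²/n = 1.001196.
Center = (0.37773 + 0.000598)/1.001196 = 0.37788.
Radicand: p̂(1−p̂)/n + z²/(4n²) = 0.000171070 + 0.000000218 = 0.000171288.
Half-width = z·√(radicand)/denom = 1.282·0.013088/1.001196 = 0.01676.
Interval: 0.37788 ± 0.01676 → (0.3611, 0.3946).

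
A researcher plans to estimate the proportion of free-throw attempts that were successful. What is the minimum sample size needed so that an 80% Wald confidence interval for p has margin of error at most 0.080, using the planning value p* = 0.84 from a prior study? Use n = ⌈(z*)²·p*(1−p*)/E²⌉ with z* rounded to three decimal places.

n = 35

The 80% critical value is z* = 1.282.
p*(1−p*) = 0.84·0.16 = 0.1344.
(z*)²·p*(1−p*)/E² = 1.643524·0.1344/0.006400 = 34.514.
⌈34.514⌉ = 35.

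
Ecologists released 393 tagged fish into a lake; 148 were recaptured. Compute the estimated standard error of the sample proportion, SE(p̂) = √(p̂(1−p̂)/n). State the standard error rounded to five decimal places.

SE = 0.02444

The sample proportion is 148/393 = 0.37659.
p̂(1−p̂) = 0.37659·0.62341 = 0.234770.
SE = √(0.234770/393) = √0.000597379 = 0.02444.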